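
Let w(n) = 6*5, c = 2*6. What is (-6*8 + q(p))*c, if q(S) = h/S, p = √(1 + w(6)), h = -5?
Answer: -576 - 60*√31/31 ≈ -586.78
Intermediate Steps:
c = 12
w(n) = 30
p = √31 (p = √(1 + 30) = √31 ≈ 5.5678)
q(S) = -5/S
(-6*8 + q(p))*c = (-6*8 - 5*√31/31)*12 = (-48 - 5*√31/31)*12 = -576 - 60*√31/31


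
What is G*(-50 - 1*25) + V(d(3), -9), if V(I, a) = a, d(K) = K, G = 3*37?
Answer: -8334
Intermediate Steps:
G = 111
G*(-50 - 1*25) + V(d(3), -9) = 111*(-50 - 1*25) - 9 = 111*(-50 - 25) - 9 = 111*(-75) - 9 = -8325 - 9 = -8334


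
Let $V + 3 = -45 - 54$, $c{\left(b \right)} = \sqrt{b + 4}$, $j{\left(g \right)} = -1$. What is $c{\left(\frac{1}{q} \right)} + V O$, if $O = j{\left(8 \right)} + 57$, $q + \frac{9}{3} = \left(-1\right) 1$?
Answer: $-5712 + \frac{\sqrt{15}}{2} \approx -5710.1$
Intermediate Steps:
$q = -4$ ($q = -3 - 1 = -4$)
$c{\left(b \right)} = \sqrt{4 + b}$
$O = 56$ ($O = -1 + 57 = 56$)
$V = -102$ ($V = -3 - 99 = -102$)
$c{\left(\frac{1}{q} \right)} + V O = \sqrt{4 + \frac{1}{-4}} - 5712 = \sqrt{4 - \frac{1}{4}} - 5712 = \sqrt{\frac{15}{4}} - 5712 = \frac{\sqrt{15}}{2} - 5712 = -5712 + \frac{\sqrt{15}}{2}$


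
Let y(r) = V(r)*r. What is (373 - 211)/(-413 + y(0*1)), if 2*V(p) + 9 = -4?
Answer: -162/413 ≈ -0.39225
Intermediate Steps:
V(p) = -13/2 (V(p) = -9/2 + (1/2)*(-4) = -9/2 - 2 = -13/2)
y(r) = -13*r/2
(373 - 211)/(-413 + y(0*1)) = (373 - 211)/(-413 - 0) = 162/(-413 - 13/2*0) = 162/(-413 + 0) = 162/(-413) = 162*(-1/413) = -162/413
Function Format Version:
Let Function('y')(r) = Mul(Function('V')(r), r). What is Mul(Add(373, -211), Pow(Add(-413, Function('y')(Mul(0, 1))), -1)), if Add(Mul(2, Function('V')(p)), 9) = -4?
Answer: Rational(-162, 413) ≈ -0.39225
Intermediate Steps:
Function('V')(p) = Rational(-13, 2) (Function('V')(p) = Add(Rational(-9, 2), Mul(Rational(1, 2), -4)) = Add(Rational(-9, 2), -2) = Rational(-13, 2))
Function('y')(r) = Mul(Rational(-13, 2), r)
Mul(Add(373, -211), Pow(Add(-413, Function('y')(Mul(0, 1))), -1)) = Mul(Add(373, -211), Pow(Add(-413, Mul(Rational(-13, 2), Mul(0, 1))), -1)) = Mul(162, Pow(Add(-413, Mul(Rational(-13, 2), 0)), -1)) = Mul(162, Pow(Add(-413, 0), -1)) = Mul(162, Pow(-413, -1)) = Mul(162, Rational(-1, 413)) = Rational(-162, 413)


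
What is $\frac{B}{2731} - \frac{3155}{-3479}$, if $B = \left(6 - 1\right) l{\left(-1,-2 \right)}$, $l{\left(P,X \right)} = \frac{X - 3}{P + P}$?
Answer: $\frac{17319585}{19002298} \approx 0.91145$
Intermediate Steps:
$l{\left(P,X \right)} = \frac{-3 + X}{2 P}$
$B = \frac{25}{2}$ ($B = \left(6 - 1\right) \frac{-3 - 2}{2 \left(-1\right)} = 5 \cdot \frac{1}{2} \left(-1\right) \left(-5\right) = 5 \cdot \frac{5}{2} = \frac{25}{2} \approx 12.5$)
$\frac{B}{2731} - \frac{3155}{-3479} = \frac{25}{2 \cdot 2731} - \frac{3155}{-3479} = \frac{25}{2} \cdot \frac{1}{2731} - - \frac{3155}{3479} = \frac{25}{5462} + \frac{3155}{3479} = \frac{17319585}{19002298}$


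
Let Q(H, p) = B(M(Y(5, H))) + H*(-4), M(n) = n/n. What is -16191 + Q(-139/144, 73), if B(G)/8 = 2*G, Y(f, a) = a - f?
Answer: -582161/36 ≈ -16171.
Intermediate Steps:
M(n) = 1
B(G) = 16*G (B(G) = 8*(2*G) = 16*G)
Q(H, p) = 16 - 4*H (Q(H, p) = 16*1 + H*(-4) = 16 - 4*H)
-16191 + Q(-139/144, 73) = -16191 + (16 - (-556)/144) = -16191 + (16 - 4*(-139/144)) = -16191 + (16 + 139/36) = -16191 + 715/36 = -582161/36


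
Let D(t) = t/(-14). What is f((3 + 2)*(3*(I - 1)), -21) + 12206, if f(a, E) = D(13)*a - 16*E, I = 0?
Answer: 175783/14 ≈ 12556.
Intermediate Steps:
D(t) = -t/14 (D(t) = t*(-1/14) = -t/14)
f(a, E) = -16*E - 13*a/14 (f(a, E) = (-1/14*13)*a - 16*E = -13*a/14 - 16*E = -16*E - 13*a/14)
f((3 + 2)*(3*(I - 1)), -21) + 12206 = (-16*(-21) - 13*(3 + 2)*3*(0 - 1)/14) + 12206 = (336 - 65*3*(-1)/14) + 12206 = (336 - 65*(-3)/14) + 12206 = (336 - 13/14*(-15)) + 12206 = (336 + 195/14) + 12206 = 4899/14 + 12206 = 175783/14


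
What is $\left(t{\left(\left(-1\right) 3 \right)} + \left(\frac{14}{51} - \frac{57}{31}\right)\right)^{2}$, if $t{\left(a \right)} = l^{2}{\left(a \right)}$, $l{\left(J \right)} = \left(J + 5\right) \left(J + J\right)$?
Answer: $\frac{50710986481}{2499561} \approx 20288.0$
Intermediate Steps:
$l{\left(J \right)} = 2 J \left(5 + J\right)$ ($l{\left(J \right)} = \left(5 + J\right) 2 J = 2 J \left(5 + J\right)$)
$t{\left(a \right)} = 4 a^{2} \left(5 + a\right)^{2}$ ($t{\left(a \right)} = \left(2 a \left(5 + a\right)\right)^{2} = 4 a^{2} \left(5 + a\right)^{2}$)
$\left(t{\left(\left(-1\right) 3 \right)} + \left(\frac{14}{51} - \frac{57}{31}\right)\right)^{2} = \left(4 \left(\left(-1\right) 3\right)^{2} \left(5 - 3\right)^{2} + \left(\frac{14}{51} - \frac{57}{31}\right)\right)^{2} = \left(4 \left(-3\right)^{2} \left(5 - 3\right)^{2} + \left(14 \cdot \frac{1}{51} - \frac{57}{31}\right)\right)^{2} = \left(4 \cdot 9 \cdot 2^{2} + \left(\frac{14}{51} - \frac{57}{31}\right)\right)^{2} = \left(4 \cdot 9 \cdot 4 - \frac{2473}{1581}\right)^{2} = \left(144 - \frac{2473}{1581}\right)^{2} = \left(\frac{225191}{1581}\right)^{2} = \frac{50710986481}{2499561}$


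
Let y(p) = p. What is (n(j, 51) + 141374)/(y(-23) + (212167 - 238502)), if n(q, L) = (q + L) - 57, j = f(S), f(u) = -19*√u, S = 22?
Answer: -70684/13179 + 19*√22/26358 ≈ -5.3600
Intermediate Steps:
j = -19*√22 ≈ -89.118
n(q, L) = -57 + L + q (n(q, L) = (L + q) - 57 = -57 + L + q)
(n(j, 51) + 141374)/(y(-23) + (212167 - 238502)) = ((-57 + 51 - 19*√22) + 141374)/(-23 + (212167 - 238502)) = ((-6 - 19*√22) + 141374)/(-23 - 26335) = (141368 - 19*√22)/(-26358) = (141368 - 19*√22)*(-1/26358) = -70684/13179 + 19*√22/26358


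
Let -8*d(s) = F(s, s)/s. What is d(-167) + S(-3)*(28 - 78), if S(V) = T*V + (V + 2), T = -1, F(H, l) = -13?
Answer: -133613/1336 ≈ -100.01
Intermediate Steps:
d(s) = 13/(8*s) (d(s) = -(-13)/(8*s) = 13/(8*s))
S(V) = 2 (S(V) = -V + (V + 2) = -V + (2 + V) = 2)
d(-167) + S(-3)*(28 - 78) = (13/8)/(-167) + 2*(28 - 78) = (13/8)*(-1/167) + 2*(-50) = -13/1336 - 100 = -133613/1336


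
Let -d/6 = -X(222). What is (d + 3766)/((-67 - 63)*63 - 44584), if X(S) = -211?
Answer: -1250/26387 ≈ -0.047372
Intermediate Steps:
d = -1266 (d = -(-6)*(-211) = -6*211 = -1266)
(d + 3766)/((-67 - 63)*63 - 44584) = (-1266 + 3766)/((-67 - 63)*63 - 44584) = 2500/(-130*63 - 44584) = 2500/(-8190 - 44584) = 2500/(-52774) = 2500*(-1/52774) = -1250/26387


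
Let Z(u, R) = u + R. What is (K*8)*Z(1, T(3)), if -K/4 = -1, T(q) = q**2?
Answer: 320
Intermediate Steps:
K = 4 (K = -4*(-1) = 4)
Z(u, R) = R + u
(K*8)*Z(1, T(3)) = (4*8)*(3**2 + 1) = 32*(9 + 1) = 32*10 = 320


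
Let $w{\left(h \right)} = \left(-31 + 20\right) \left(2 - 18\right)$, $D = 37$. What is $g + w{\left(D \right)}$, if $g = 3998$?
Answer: $4174$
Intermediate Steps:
$w{\left(h \right)} = 176$ ($w{\left(h \right)} = \left(-11\right) \left(-16\right) = 176$)
$g + w{\left(D \right)} = 3998 + 176 = 4174$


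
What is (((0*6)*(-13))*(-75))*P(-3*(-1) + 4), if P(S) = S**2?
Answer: 0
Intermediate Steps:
(((0*6)*(-13))*(-75))*P(-3*(-1) + 4) = (((0*6)*(-13))*(-75))*(-3*(-1) + 4)**2 = ((0*(-13))*(-75))*(3 + 4)**2 = (0*(-75))*7**2 = 0*49 = 0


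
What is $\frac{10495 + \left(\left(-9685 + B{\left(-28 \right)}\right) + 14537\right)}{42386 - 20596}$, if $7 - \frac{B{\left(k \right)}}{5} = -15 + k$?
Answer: $\frac{15597}{21790} \approx 0.71579$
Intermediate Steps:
$B{\left(k \right)} = 110 - 5 k$ ($B{\left(k \right)} = 35 - 5 \left(-15 + k\right) = 35 - \left(-75 + 5 k\right) = 110 - 5 k$)
$\frac{10495 + \left(\left(-9685 + B{\left(-28 \right)}\right) + 14537\right)}{42386 - 20596} = \frac{10495 + \left(\left(-9685 + \left(110 - -140\right)\right) + 14537\right)}{42386 - 20596} = \frac{10495 + \left(\left(-9685 + \left(110 + 140\right)\right) + 14537\right)}{21790} = \left(10495 + \left(\left(-9685 + 250\right) + 14537\right)\right) \frac{1}{21790} = \left(10495 + \left(-9435 + 14537\right)\right) \frac{1}{21790} = \left(10495 + 5102\right) \frac{1}{21790} = 15597 \cdot \frac{1}{21790} = \frac{15597}{21790}$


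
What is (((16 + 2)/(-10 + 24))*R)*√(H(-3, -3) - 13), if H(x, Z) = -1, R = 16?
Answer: 144*I*√14/7 ≈ 76.971*I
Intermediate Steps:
(((16 + 2)/(-10 + 24))*R)*√(H(-3, -3) - 13) = (((16 + 2)/(-10 + 24))*16)*√(-1 - 13) = ((18/14)*16)*√(-14) = ((18*(1/14))*16)*(I*√14) = ((9/7)*16)*(I*√14) = 144*(I*√14)/7 = 144*I*√14/7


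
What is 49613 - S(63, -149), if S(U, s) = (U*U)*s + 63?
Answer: 640931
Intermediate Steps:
S(U, s) = 63 + s*U² (S(U, s) = U²*s + 63 = s*U² + 63 = 63 + s*U²)
49613 - S(63, -149) = 49613 - (63 - 149*63²) = 49613 - (63 - 149*3969) = 49613 - (63 - 591381) = 49613 - 1*(-591318) = 49613 + 591318 = 640931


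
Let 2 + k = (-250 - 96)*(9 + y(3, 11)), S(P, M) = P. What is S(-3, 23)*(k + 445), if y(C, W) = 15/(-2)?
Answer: 228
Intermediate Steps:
y(C, W) = -15/2 (y(C, W) = 15*(-½) = -15/2)
k = -521 (k = -2 + (-250 - 96)*(9 - 15/2) = -2 - 346*3/2 = -2 - 519 = -521)
S(-3, 23)*(k + 445) = -3*(-521 + 445) = -3*(-76) = 228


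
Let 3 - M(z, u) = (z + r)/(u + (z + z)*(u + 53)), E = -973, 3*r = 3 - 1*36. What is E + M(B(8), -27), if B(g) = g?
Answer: -377327/389 ≈ -969.99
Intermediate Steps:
r = -11 (r = (3 - 1*36)/3 = (3 - 36)/3 = (⅓)*(-33) = -11)
M(z, u) = 3 - (-11 + z)/(u + 2*z*(53 + u)) (M(z, u) = 3 - (z - 11)/(u + (z + z)*(u + 53)) = 3 - (-11 + z)/(u + (2*z)*(53 + u)) = 3 - (-11 + z)/(u + 2*z*(53 + u)))
E + M(B(8), -27) = -973 + (11 + 3*(-27) + 317*8 + 6*(-27)*8)/(-27 + 106*8 + 2*(-27)*8) = -973 + (11 - 81 + 2536 - 1296)/(-27 + 848 - 432) = -973 + 1170/389 = -377327/389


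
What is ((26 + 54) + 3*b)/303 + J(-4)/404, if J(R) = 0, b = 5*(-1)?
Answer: 65/303 ≈ 0.21452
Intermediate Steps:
b = -5
((26 + 54) + 3*b)/303 + J(-4)/404 = ((26 + 54) + 3*(-5))/303 + 0/404 = (80 - 15)*(1/303) + 0*(1/404) = 65*(1/303) + 0 = 65/303 + 0 = 65/303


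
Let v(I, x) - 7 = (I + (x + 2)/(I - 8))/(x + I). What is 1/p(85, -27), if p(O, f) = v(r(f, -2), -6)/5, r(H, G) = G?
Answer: 25/36 ≈ 0.69444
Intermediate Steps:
v(I, x) = 7 + (I + (2 + x)/(-8 + I))/(I + x) (v(I, x) = 7 + (I + (x + 2)/(I - 8))/(x + I) = 7 + (I + (2 + x)/(-8 + I))/(I + x))
p(O, f) = 36/25 (p(O, f) = ((2 - 64*(-2) - 55*(-6) + 8*(-2)² + 7*(-2)*(-6))/((-2)² - 8*(-2) - 8*(-6) - 2*(-6)))/5 = ((2 + 128 + 330 + 8*4 + 84)/(4 + 16 + 48 + 12))*(⅕) = ((2 + 128 + 330 + 32 + 84)/80)*(⅕) = ((1/80)*576)*(⅕) = (36/5)*(⅕) = 36/25)
1/p(85, -27) = 1/(36/25) = 25/36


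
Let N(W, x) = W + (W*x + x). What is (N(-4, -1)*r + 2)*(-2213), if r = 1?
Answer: -2213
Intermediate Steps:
N(W, x) = W + x + W*x (N(W, x) = W + (x + W*x) = W + x + W*x)
(N(-4, -1)*r + 2)*(-2213) = ((-4 - 1 - 4*(-1))*1 + 2)*(-2213) = ((-4 - 1 + 4)*1 + 2)*(-2213) = (-1*1 + 2)*(-2213) = (-1 + 2)*(-2213) = 1*(-2213) = -2213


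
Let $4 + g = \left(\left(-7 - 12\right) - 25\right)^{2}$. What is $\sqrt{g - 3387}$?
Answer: $i \sqrt{1455} \approx 38.144 i$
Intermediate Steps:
$g = 1932$ ($g = -4 + \left(\left(-7 - 12\right) - 25\right)^{2} = -4 + \left(-19 - 25\right)^{2} = -4 + \left(-44\right)^{2} = -4 + 1936 = 1932$)
$\sqrt{g - 3387} = \sqrt{1932 - 3387} = \sqrt{-1455} = i \sqrt{1455}$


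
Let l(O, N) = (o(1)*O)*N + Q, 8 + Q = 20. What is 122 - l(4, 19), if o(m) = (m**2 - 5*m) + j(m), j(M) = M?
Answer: 338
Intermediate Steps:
Q = 12 (Q = -8 + 20 = 12)
o(m) = m**2 - 4*m (o(m) = (m**2 - 5*m) + m = m**2 - 4*m)
l(O, N) = 12 - 3*N*O (l(O, N) = ((1*(-4 + 1))*O)*N + 12 = ((1*(-3))*O)*N + 12 = (-3*O)*N + 12 = -3*N*O + 12 = 12 - 3*N*O)
122 - l(4, 19) = 122 - (12 - 3*19*4) = 122 - (12 - 228) = 122 - 1*(-216) = 122 + 216 = 338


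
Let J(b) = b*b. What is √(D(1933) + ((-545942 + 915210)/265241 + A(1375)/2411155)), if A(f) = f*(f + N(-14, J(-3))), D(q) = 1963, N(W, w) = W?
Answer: 2*√8037691425803312011216469/127907432671 ≈ 44.330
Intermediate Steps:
J(b) = b²
A(f) = f*(-14 + f) (A(f) = f*(f - 14) = f*(-14 + f))
√(D(1933) + ((-545942 + 915210)/265241 + A(1375)/2411155)) = √(1963 + ((-545942 + 915210)/265241 + (1375*(-14 + 1375))/2411155)) = √(1963 + (369268*(1/265241) + (1375*1361)*(1/2411155))) = √(1963 + (369268/265241 + 1871375*(1/2411155))) = √(1963 + (369268/265241 + 374275/482231)) = √(1963 + 277345552183/127907432671) = √(251359635885356/127907432671) = 2*√8037691425803312011216469/127907432671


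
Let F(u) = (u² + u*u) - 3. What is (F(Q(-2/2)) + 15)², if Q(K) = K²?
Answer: 196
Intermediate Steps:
F(u) = -3 + 2*u² (F(u) = (u² + u²) - 3 = 2*u² - 3 = -3 + 2*u²)
(F(Q(-2/2)) + 15)² = ((-3 + 2*((-2/2)²)²) + 15)² = ((-3 + 2*((-2*½)²)²) + 15)² = ((-3 + 2*((-1)²)²) + 15)² = ((-3 + 2*1²) + 15)² = ((-3 + 2*1) + 15)² = ((-3 + 2) + 15)² = (-1 + 15)² = 14² = 196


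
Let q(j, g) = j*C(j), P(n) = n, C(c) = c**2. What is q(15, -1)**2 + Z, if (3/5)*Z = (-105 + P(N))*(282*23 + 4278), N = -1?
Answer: 9488985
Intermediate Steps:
Z = -1901640 (Z = 5*((-105 - 1)*(282*23 + 4278))/3 = 5*(-106*(6486 + 4278))/3 = 5*(-106*10764)/3 = (5/3)*(-1140984) = -1901640)
q(j, g) = j**3 (q(j, g) = j*j**2 = j**3)
q(15, -1)**2 + Z = (15**3)**2 - 1901640 = 3375**2 - 1901640 = 11390625 - 1901640 = 9488985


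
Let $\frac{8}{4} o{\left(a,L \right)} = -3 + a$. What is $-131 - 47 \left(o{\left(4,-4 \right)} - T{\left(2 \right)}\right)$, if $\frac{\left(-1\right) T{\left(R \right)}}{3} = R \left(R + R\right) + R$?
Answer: $- \frac{3129}{2} \approx -1564.5$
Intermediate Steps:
$o{\left(a,L \right)} = - \frac{3}{2} + \frac{a}{2}$ ($o{\left(a,L \right)} = \frac{-3 + a}{2} = - \frac{3}{2} + \frac{a}{2}$)
$T{\left(R \right)} = - 6 R^{2} - 3 R$ ($T{\left(R \right)} = - 3 \left(R \left(R + R\right) + R\right) = - 3 \left(R 2 R + R\right) = - 3 \left(2 R^{2} + R\right) = - 3 \left(R + 2 R^{2}\right) = - 6 R^{2} - 3 R$)
$-131 - 47 \left(o{\left(4,-4 \right)} - T{\left(2 \right)}\right) = -131 - 47 \left(\left(- \frac{3}{2} + \frac{1}{2} \cdot 4\right) - \left(-3\right) 2 \left(1 + 2 \cdot 2\right)\right) = -131 - 47 \left(\left(- \frac{3}{2} + 2\right) - \left(-3\right) 2 \left(1 + 4\right)\right) = -131 - 47 \left(\frac{1}{2} - \left(-3\right) 2 \cdot 5\right) = -131 - 47 \left(\frac{1}{2} - -30\right) = -131 - 47 \left(\frac{1}{2} + 30\right) = -131 - \frac{2867}{2} = - \frac{3129}{2}$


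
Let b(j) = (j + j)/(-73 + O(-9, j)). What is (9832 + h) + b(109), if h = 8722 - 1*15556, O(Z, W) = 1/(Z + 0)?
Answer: 985361/329 ≈ 2995.0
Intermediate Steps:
O(Z, W) = 1/Z
h = -6834 (h = 8722 - 15556 = -6834)
b(j) = -9*j/329 (b(j) = (j + j)/(-73 + 1/(-9)) = (2*j)/(-73 - ⅑) = (2*j)/(-658/9) = (2*j)*(-9/658) = -9*j/329)
(9832 + h) + b(109) = (9832 - 6834) - 9/329*109 = 2998 - 981/329 = 985361/329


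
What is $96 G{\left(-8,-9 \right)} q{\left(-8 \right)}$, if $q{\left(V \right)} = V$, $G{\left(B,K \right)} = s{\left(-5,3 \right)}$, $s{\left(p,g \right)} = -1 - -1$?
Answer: $0$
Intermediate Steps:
$s{\left(p,g \right)} = 0$ ($s{\left(p,g \right)} = -1 + 1 = 0$)
$G{\left(B,K \right)} = 0$
$96 G{\left(-8,-9 \right)} q{\left(-8 \right)} = 96 \cdot 0 \left(-8\right) = 0 \left(-8\right) = 0$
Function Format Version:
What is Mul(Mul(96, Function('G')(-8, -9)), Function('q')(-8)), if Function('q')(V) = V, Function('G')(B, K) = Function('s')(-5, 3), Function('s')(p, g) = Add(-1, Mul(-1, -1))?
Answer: 0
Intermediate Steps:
Function('s')(p, g) = 0 (Function('s')(p, g) = Add(-1, 1) = 0)
Function('G')(B, K) = 0
Mul(Mul(96, Function('G')(-8, -9)), Function('q')(-8)) = Mul(Mul(96, 0), -8) = Mul(0, -8) = 0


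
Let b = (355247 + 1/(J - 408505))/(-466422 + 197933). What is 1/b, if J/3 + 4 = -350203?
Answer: -391759280614/518350134121 ≈ -0.75578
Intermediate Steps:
J = -1050621 (J = -12 + 3*(-350203) = -12 - 1050609 = -1050621)
b = -518350134121/391759280614 (b = (355247 + 1/(-1050621 - 408505))/(-466422 + 197933) = (355247 + 1/(-1459126))/(-268489) = (355247 - 1/1459126)*(-1/268489) = (518350134121/1459126)*(-1/268489) = -518350134121/391759280614 ≈ -1.3231)
1/b = 1/(-518350134121/391759280614) = -391759280614/518350134121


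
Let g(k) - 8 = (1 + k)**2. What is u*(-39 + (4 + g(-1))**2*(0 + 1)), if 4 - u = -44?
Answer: 5040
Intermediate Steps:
u = 48 (u = 4 - 1*(-44) = 4 + 44 = 48)
g(k) = 8 + (1 + k)**2
u*(-39 + (4 + g(-1))**2*(0 + 1)) = 48*(-39 + (4 + (8 + (1 - 1)**2))**2*(0 + 1)) = 48*(-39 + (4 + (8 + 0**2))**2*1) = 48*(-39 + (4 + (8 + 0))**2*1) = 48*(-39 + (4 + 8)**2*1) = 48*(-39 + 12**2*1) = 48*(-39 + 144*1) = 48*(-39 + 144) = 48*105 = 5040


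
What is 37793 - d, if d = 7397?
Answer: 30396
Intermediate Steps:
37793 - d = 37793 - 1*7397 = 37793 - 7397 = 30396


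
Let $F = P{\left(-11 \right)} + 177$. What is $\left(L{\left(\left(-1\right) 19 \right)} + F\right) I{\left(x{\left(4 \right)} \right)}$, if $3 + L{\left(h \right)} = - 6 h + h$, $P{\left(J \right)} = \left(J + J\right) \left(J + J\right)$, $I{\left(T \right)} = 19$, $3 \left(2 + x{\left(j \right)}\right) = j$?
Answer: $14307$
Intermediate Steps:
$x{\left(j \right)} = -2 + \frac{j}{3}$
$P{\left(J \right)} = 4 J^{2}$ ($P{\left(J \right)} = 2 J 2 J = 4 J^{2}$)
$F = 661$ ($F = 4 \left(-11\right)^{2} + 177 = 4 \cdot 121 + 177 = 484 + 177 = 661$)
$L{\left(h \right)} = -3 - 5 h$ ($L{\left(h \right)} = -3 + \left(- 6 h + h\right) = -3 - 5 h$)
$\left(L{\left(\left(-1\right) 19 \right)} + F\right) I{\left(x{\left(4 \right)} \right)} = \left(\left(-3 - 5 \left(\left(-1\right) 19\right)\right) + 661\right) 19 = \left(\left(-3 - -95\right) + 661\right) 19 = \left(\left(-3 + 95\right) + 661\right) 19 = \left(92 + 661\right) 19 = 753 \cdot 19 = 14307$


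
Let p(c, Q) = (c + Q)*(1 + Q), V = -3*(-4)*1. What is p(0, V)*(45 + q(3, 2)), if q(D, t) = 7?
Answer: 8112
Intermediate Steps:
V = 12 (V = 12*1 = 12)
p(c, Q) = (1 + Q)*(Q + c) (p(c, Q) = (Q + c)*(1 + Q) = (1 + Q)*(Q + c))
p(0, V)*(45 + q(3, 2)) = (12 + 0 + 12**2 + 12*0)*(45 + 7) = (12 + 0 + 144 + 0)*52 = 156*52 = 8112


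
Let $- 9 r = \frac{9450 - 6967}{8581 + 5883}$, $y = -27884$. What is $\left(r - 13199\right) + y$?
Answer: $- \frac{5348023091}{130176} \approx -41083.0$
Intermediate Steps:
$r = - \frac{2483}{130176}$ ($r = - \frac{\left(9450 - 6967\right) \frac{1}{8581 + 5883}}{9} = - \frac{2483 \cdot \frac{1}{14464}}{9} = \left(- \frac{1}{9}\right) \frac{2483}{14464} = - \frac{2483}{130176} \approx -0.019074$)
$\left(r - 13199\right) + y = \left(- \frac{2483}{130176} - 13199\right) - 27884 = - \frac{1718195507}{130176} - 27884 = - \frac{5348023091}{130176}$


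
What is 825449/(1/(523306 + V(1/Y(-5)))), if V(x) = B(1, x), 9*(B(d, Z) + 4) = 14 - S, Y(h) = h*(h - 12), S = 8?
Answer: 1295878988692/3 ≈ 4.3196e+11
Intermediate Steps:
Y(h) = h*(-12 + h)
B(d, Z) = -10/3 (B(d, Z) = -4 + (14 - 1*8)/9 = -4 + (14 - 8)/9 = -4 + (1/9)*6 = -4 + 2/3 = -10/3)
V(x) = -10/3
825449/(1/(523306 + V(1/Y(-5)))) = 825449/(1/(523306 - 10/3)) = 825449/(1/(1569908/3)) = 825449/(3/1569908) = 825449*(1569908/3) = 1295878988692/3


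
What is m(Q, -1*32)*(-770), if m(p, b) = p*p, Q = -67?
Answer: -3456530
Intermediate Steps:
m(p, b) = p²
m(Q, -1*32)*(-770) = (-67)²*(-770) = 4489*(-770) = -3456530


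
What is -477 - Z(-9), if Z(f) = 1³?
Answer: -478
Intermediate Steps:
Z(f) = 1
-477 - Z(-9) = -477 - 1*1 = -477 - 1 = -478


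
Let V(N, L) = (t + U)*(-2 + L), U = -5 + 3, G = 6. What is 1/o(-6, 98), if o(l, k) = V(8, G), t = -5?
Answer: -1/28 ≈ -0.035714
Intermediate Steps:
U = -2
V(N, L) = 14 - 7*L (V(N, L) = (-5 - 2)*(-2 + L) = -7*(-2 + L) = 14 - 7*L)
o(l, k) = -28 (o(l, k) = 14 - 7*6 = 14 - 42 = -28)
1/o(-6, 98) = 1/(-28) = -1/28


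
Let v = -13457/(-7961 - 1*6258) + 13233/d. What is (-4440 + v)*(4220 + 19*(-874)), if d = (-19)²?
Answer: 279895904359016/5133059 ≈ 5.4528e+7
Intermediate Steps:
d = 361
v = 193018004/5133059 (v = -13457/(-7961 - 1*6258) + 13233/361 = -13457/(-7961 - 6258) + 13233*(1/361) = -13457/(-14219) + 13233/361 = -13457*(-1/14219) + 13233/361 = 13457/14219 + 13233/361 = 193018004/5133059 ≈ 37.603)
(-4440 + v)*(4220 + 19*(-874)) = (-4440 + 193018004/5133059)*(4220 + 19*(-874)) = -22597763956*(4220 - 16606)/5133059 = -22597763956/5133059*(-12386) = 279895904359016/5133059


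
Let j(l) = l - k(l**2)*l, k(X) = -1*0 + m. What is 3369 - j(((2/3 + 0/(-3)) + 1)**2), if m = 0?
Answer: 30296/9 ≈ 3366.2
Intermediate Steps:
k(X) = 0 (k(X) = -1*0 + 0 = 0 + 0 = 0)
j(l) = l (j(l) = l - 0*l = l - 1*0 = l + 0 = l)
3369 - j(((2/3 + 0/(-3)) + 1)**2) = 3369 - ((2/3 + 0/(-3)) + 1)**2 = 3369 - ((2*(1/3) + 0*(-1/3)) + 1)**2 = 3369 - ((2/3 + 0) + 1)**2 = 3369 - (2/3 + 1)**2 = 3369 - (5/3)**2 = 3369 - 1*25/9 = 3369 - 25/9 = 30296/9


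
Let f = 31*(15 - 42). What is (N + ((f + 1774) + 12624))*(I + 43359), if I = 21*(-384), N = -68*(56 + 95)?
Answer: 116226435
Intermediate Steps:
f = -837 (f = 31*(-27) = -837)
N = -10268 (N = -68*151 = -10268)
I = -8064
(N + ((f + 1774) + 12624))*(I + 43359) = (-10268 + ((-837 + 1774) + 12624))*(-8064 + 43359) = (-10268 + (937 + 12624))*35295 = (-10268 + 13561)*35295 = 3293*35295 = 116226435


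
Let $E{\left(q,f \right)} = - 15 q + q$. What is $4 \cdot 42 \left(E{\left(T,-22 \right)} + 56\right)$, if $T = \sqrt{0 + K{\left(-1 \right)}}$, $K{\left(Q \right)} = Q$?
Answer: $9408 - 2352 i \approx 9408.0 - 2352.0 i$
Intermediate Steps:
$T = i$ ($T = \sqrt{0 - 1} = \sqrt{-1} = i \approx 1.0 i$)
$E{\left(q,f \right)} = - 14 q$
$4 \cdot 42 \left(E{\left(T,-22 \right)} + 56\right) = 4 \cdot 42 \left(- 14 i + 56\right) = 168 \left(56 - 14 i\right) = 9408 - 2352 i$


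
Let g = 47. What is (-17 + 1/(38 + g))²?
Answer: 2085136/7225 ≈ 288.60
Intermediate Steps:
(-17 + 1/(38 + g))² = (-17 + 1/(38 + 47))² = (-17 + 1/85)² = (-1444/85)² = 2085136/7225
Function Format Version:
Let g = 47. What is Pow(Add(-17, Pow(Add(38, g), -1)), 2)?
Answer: Rational(2085136, 7225) ≈ 288.60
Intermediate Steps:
Pow(Add(-17, Pow(Add(38, g), -1)), 2) = Pow(Add(-17, Pow(Add(38, 47), -1)), 2) = Pow(Add(-17, Pow(85, -1)), 2) = Pow(Add(-17, Rational(1, 85)), 2) = Pow(Rational(-1444, 85), 2) = Rational(2085136, 7225)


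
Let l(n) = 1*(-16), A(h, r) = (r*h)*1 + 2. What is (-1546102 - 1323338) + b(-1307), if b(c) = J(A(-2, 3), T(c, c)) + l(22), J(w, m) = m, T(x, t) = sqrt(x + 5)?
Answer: -2869456 + I*sqrt(1302) ≈ -2.8695e+6 + 36.083*I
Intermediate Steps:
T(x, t) = sqrt(5 + x)
A(h, r) = 2 + h*r (A(h, r) = (h*r)*1 + 2 = h*r + 2 = 2 + h*r)
l(n) = -16
b(c) = -16 + sqrt(5 + c) (b(c) = sqrt(5 + c) - 16 = -16 + sqrt(5 + c))
(-1546102 - 1323338) + b(-1307) = (-1546102 - 1323338) + (-16 + sqrt(5 - 1307)) = -2869440 + (-16 + sqrt(-1302)) = -2869440 + (-16 + I*sqrt(1302)) = -2869456 + I*sqrt(1302)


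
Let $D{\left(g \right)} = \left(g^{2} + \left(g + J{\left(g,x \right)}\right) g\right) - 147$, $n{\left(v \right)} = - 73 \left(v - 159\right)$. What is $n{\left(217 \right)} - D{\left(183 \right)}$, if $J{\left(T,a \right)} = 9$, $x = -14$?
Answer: $-72712$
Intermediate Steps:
$n{\left(v \right)} = 11607 - 73 v$ ($n{\left(v \right)} = - 73 \left(-159 + v\right) = 11607 - 73 v$)
$D{\left(g \right)} = -147 + g^{2} + g \left(9 + g\right)$ ($D{\left(g \right)} = \left(g^{2} + \left(g + 9\right) g\right) - 147 = \left(g^{2} + \left(9 + g\right) g\right) - 147 = \left(g^{2} + g \left(9 + g\right)\right) - 147 = -147 + g^{2} + g \left(9 + g\right)$)
$n{\left(217 \right)} - D{\left(183 \right)} = \left(11607 - 15841\right) - \left(-147 + 2 \cdot 183^{2} + 9 \cdot 183\right) = \left(11607 - 15841\right) - \left(-147 + 2 \cdot 33489 + 1647\right) = -4234 - \left(-147 + 66978 + 1647\right) = -4234 - 68478 = -72712$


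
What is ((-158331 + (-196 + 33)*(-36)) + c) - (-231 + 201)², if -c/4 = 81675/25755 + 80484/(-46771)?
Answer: -12316405387209/80305807 ≈ -1.5337e+5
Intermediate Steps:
c = -465908268/80305807 (c = -4*(81675/25755 + 80484/(-46771)) = -4*(81675*(1/25755) + 80484*(-1/46771)) = -4*(5445/1717 - 80484/46771) = -4*116477067/80305807 = -465908268/80305807 ≈ -5.8017)
((-158331 + (-196 + 33)*(-36)) + c) - (-231 + 201)² = ((-158331 + (-196 + 33)*(-36)) - 465908268/80305807) - (-231 + 201)² = ((-158331 - 163*(-36)) - 465908268/80305807) - 1*(-30)² = ((-158331 + 5868) - 465908268/80305807) - 1*900 = (-152463 - 465908268/80305807) - 900 = -12244130160909/80305807 - 900 = -12316405387209/80305807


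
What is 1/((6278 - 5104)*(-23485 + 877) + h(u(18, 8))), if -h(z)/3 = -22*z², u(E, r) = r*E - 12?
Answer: -1/25391808 ≈ -3.9383e-8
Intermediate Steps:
u(E, r) = -12 + E*r (u(E, r) = E*r - 12 = -12 + E*r)
h(z) = 66*z² (h(z) = -(-66)*z² = 66*z²)
1/((6278 - 5104)*(-23485 + 877) + h(u(18, 8))) = 1/((6278 - 5104)*(-23485 + 877) + 66*(-12 + 18*8)²) = 1/(1174*(-22608) + 66*(-12 + 144)²) = 1/(-26541792 + 66*132²) = 1/(-26541792 + 66*17424) = 1/(-26541792 + 1149984) = 1/(-25391808) = -1/25391808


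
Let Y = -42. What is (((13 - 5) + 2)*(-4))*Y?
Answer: 1680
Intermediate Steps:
(((13 - 5) + 2)*(-4))*Y = (((13 - 5) + 2)*(-4))*(-42) = ((8 + 2)*(-4))*(-42) = (10*(-4))*(-42) = -40*(-42) = 1680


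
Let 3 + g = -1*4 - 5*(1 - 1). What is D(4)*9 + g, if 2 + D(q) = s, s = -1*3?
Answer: -52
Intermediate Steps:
s = -3
g = -7 (g = -3 + (-1*4 - 5*(1 - 1)) = -3 + (-4 - 5*0) = -3 + (-4 + 0) = -3 - 4 = -7)
D(q) = -5 (D(q) = -2 - 3 = -5)
D(4)*9 + g = -5*9 - 7 = -45 - 7 = -52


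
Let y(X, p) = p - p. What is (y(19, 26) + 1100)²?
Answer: 1210000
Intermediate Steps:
y(X, p) = 0
(y(19, 26) + 1100)² = (0 + 1100)² = 1100² = 1210000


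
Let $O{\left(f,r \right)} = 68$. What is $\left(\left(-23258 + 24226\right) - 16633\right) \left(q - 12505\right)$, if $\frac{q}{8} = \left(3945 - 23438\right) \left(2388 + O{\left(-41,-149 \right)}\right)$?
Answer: $5999866829385$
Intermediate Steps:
$q = -382998464$ ($q = 8 \left(3945 - 23438\right) \left(2388 + 68\right) = 8 \left(\left(-19493\right) 2456\right) = 8 \left(-47874808\right) = -382998464$)
$\left(\left(-23258 + 24226\right) - 16633\right) \left(q - 12505\right) = \left(\left(-23258 + 24226\right) - 16633\right) \left(-382998464 - 12505\right) = \left(968 - 16633\right) \left(-383010969\right) = \left(-15665\right) \left(-383010969\right) = 5999866829385$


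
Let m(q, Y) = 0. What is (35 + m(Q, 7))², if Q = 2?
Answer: 1225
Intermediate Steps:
(35 + m(Q, 7))² = (35 + 0)² = 35² = 1225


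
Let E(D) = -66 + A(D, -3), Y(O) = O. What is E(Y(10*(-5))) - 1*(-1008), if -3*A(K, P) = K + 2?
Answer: 958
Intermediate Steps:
A(K, P) = -⅔ - K/3 (A(K, P) = -(K + 2)/3 = -(2 + K)/3 = -⅔ - K/3)
E(D) = -200/3 - D/3 (E(D) = -66 + (-⅔ - D/3) = -200/3 - D/3)
E(Y(10*(-5))) - 1*(-1008) = (-200/3 - 10*(-5)/3) - 1*(-1008) = (-200/3 - ⅓*(-50)) + 1008 = (-200/3 + 50/3) + 1008 = -50 + 1008 = 958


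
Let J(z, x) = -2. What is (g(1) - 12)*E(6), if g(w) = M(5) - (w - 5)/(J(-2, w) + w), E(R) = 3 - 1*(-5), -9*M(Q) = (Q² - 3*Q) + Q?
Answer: -424/3 ≈ -141.33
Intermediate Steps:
M(Q) = -Q²/9 + 2*Q/9 (M(Q) = -((Q² - 3*Q) + Q)/9 = -(Q² - 2*Q)/9 = -Q²/9 + 2*Q/9)
E(R) = 8 (E(R) = 3 + 5 = 8)
g(w) = -5/3 - (-5 + w)/(-2 + w) (g(w) = (⅑)*5*(2 - 1*5) - (w - 5)/(-2 + w) = (⅑)*5*(2 - 5) - (-5 + w)/(-2 + w) = (⅑)*5*(-3) - (-5 + w)/(-2 + w) = -5/3 - (-5 + w)/(-2 + w))
(g(1) - 12)*E(6) = ((25 - 8*1)/(3*(-2 + 1)) - 12)*8 = ((⅓)*(25 - 8)/(-1) - 12)*8 = ((⅓)*(-1)*17 - 12)*8 = (-17/3 - 12)*8 = -53/3*8 = -424/3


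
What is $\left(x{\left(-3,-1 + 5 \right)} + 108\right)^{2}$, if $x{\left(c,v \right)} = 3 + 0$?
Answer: $12321$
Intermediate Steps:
$x{\left(c,v \right)} = 3$
$\left(x{\left(-3,-1 + 5 \right)} + 108\right)^{2} = \left(3 + 108\right)^{2} = 111^{2} = 12321$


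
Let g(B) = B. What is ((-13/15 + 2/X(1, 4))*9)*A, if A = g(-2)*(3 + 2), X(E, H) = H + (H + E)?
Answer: 58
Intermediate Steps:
X(E, H) = E + 2*H (X(E, H) = H + (E + H) = E + 2*H)
A = -10 (A = -2*(3 + 2) = -2*5 = -10)
((-13/15 + 2/X(1, 4))*9)*A = ((-13/15 + 2/(1 + 2*4))*9)*(-10) = ((-13*1/15 + 2/(1 + 8))*9)*(-10) = ((-13/15 + 2/9)*9)*(-10) = -29/45*9*(-10) = -29/5*(-10) = 58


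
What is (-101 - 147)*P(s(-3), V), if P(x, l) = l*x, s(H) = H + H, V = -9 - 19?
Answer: -41664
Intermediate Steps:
V = -28
s(H) = 2*H
(-101 - 147)*P(s(-3), V) = (-101 - 147)*(-56*(-3)) = -(-6944)*(-6) = -248*168 = -41664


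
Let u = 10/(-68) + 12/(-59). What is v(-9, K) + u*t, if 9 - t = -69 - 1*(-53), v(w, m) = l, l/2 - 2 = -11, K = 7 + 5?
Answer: -53683/2006 ≈ -26.761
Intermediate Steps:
K = 12
l = -18 (l = 4 + 2*(-11) = 4 - 22 = -18)
v(w, m) = -18
u = -703/2006 (u = 10*(-1/68) + 12*(-1/59) = -5/34 - 12/59 = -703/2006 ≈ -0.35045)
t = 25 (t = 9 - (-69 - 1*(-53)) = 9 - (-69 + 53) = 9 - 1*(-16) = 9 + 16 = 25)
v(-9, K) + u*t = -18 - 703/2006*25 = -18 - 17575/2006 = -53683/2006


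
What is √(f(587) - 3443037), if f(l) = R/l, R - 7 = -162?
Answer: I*√1186363907038/587 ≈ 1855.5*I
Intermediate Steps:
R = -155 (R = 7 - 162 = -155)
f(l) = -155/l
√(f(587) - 3443037) = √(-155/587 - 3443037) = √(-2021062874/587) = I*√1186363907038/587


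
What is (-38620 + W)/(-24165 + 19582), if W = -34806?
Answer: 73426/4583 ≈ 16.021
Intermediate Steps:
(-38620 + W)/(-24165 + 19582) = (-38620 - 34806)/(-24165 + 19582) = -73426/(-4583) = -73426*(-1/4583) = 73426/4583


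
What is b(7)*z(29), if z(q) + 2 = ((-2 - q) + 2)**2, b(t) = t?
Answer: 5873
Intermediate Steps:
z(q) = -2 + q**2 (z(q) = -2 + ((-2 - q) + 2)**2 = -2 + (-q)**2 = -2 + q**2)
b(7)*z(29) = 7*(-2 + 29**2) = 7*(-2 + 841) = 7*839 = 5873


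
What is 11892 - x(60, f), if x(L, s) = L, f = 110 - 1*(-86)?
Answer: 11832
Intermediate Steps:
f = 196 (f = 110 + 86 = 196)
11892 - x(60, f) = 11892 - 1*60 = 11892 - 60 = 11832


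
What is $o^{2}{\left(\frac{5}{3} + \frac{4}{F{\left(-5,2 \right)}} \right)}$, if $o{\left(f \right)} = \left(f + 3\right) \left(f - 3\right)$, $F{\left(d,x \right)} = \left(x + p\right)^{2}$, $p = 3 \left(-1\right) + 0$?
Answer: $\frac{43264}{81} \approx 534.12$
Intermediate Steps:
$p = -3$ ($p = -3 + 0 = -3$)
$F{\left(d,x \right)} = \left(-3 + x\right)^{2}$ ($F{\left(d,x \right)} = \left(x - 3\right)^{2} = \left(-3 + x\right)^{2}$)
$o{\left(f \right)} = \left(-3 + f\right) \left(3 + f\right)$ ($o{\left(f \right)} = \left(3 + f\right) \left(-3 + f\right) = \left(-3 + f\right) \left(3 + f\right)$)
$o^{2}{\left(\frac{5}{3} + \frac{4}{F{\left(-5,2 \right)}} \right)} = \left(-9 + \left(\frac{5}{3} + \frac{4}{\left(-3 + 2\right)^{2}}\right)^{2}\right)^{2} = \left(-9 + \left(5 \cdot \frac{1}{3} + \frac{4}{\left(-1\right)^{2}}\right)^{2}\right)^{2} = \left(-9 + \left(\frac{5}{3} + \frac{4}{1}\right)^{2}\right)^{2} = \left(-9 + \left(\frac{5}{3} + 4 \cdot 1\right)^{2}\right)^{2} = \left(-9 + \left(\frac{5}{3} + 4\right)^{2}\right)^{2} = \left(-9 + \left(\frac{17}{3}\right)^{2}\right)^{2} = \left(-9 + \frac{289}{9}\right)^{2} = \left(\frac{208}{9}\right)^{2} = \frac{43264}{81}$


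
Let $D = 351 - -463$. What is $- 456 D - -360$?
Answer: $-370824$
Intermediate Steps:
$D = 814$ ($D = 351 + 463 = 814$)
$- 456 D - -360 = \left(-456\right) 814 - -360 = -371184 + 360 = -370824$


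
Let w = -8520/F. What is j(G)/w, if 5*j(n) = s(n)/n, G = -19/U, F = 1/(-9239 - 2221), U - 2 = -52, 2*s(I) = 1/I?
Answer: 5/704955024 ≈ 7.0927e-9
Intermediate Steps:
s(I) = 1/(2*I)
U = -50 (U = 2 - 52 = -50)
F = -1/11460 (F = 1/(-11460) = -1/11460 ≈ -8.7260e-5)
w = 97639200 (w = -8520/(-1/11460) = -8520*(-11460) = 97639200)
G = 19/50 (G = -19/(-50) = -19*(-1/50) = 19/50 ≈ 0.38000)
j(n) = 1/(10*n²) (j(n) = ((1/(2*n))/n)/5 = (1/(2*n²))/5 = 1/(10*n²))
j(G)/w = (1/(10*(19/50)²))/97639200 = ((⅒)*(2500/361))*(1/97639200) = (250/361)*(1/97639200) = 5/704955024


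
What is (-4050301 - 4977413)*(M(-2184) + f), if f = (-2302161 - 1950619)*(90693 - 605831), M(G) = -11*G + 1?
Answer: -19777632430177827810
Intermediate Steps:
M(G) = 1 - 11*G
f = 2190768583640 (f = -4252780*(-515138) = 2190768583640)
(-4050301 - 4977413)*(M(-2184) + f) = (-4050301 - 4977413)*((1 - 11*(-2184)) + 2190768583640) = -9027714*((1 + 24024) + 2190768583640) = -9027714*(24025 + 2190768583640) = -9027714*2190768607665 = -19777632430177827810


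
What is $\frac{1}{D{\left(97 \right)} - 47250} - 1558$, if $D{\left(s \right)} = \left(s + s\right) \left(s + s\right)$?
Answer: $- \frac{14978613}{9614} \approx -1558.0$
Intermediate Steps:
$D{\left(s \right)} = 4 s^{2}$ ($D{\left(s \right)} = 2 s 2 s = 4 s^{2}$)
$\frac{1}{D{\left(97 \right)} - 47250} - 1558 = \frac{1}{4 \cdot 97^{2} - 47250} - 1558 = \frac{1}{4 \cdot 9409 - 47250} - 1558 = \frac{1}{37636 - 47250} - 1558 = \frac{1}{-9614} - 1558 = - \frac{1}{9614} - 1558 = - \frac{14978613}{9614}$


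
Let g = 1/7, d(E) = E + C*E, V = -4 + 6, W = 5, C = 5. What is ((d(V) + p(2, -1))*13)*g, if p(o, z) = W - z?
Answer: 234/7 ≈ 33.429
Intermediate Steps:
p(o, z) = 5 - z
V = 2
d(E) = 6*E (d(E) = E + 5*E = 6*E)
g = ⅐ ≈ 0.14286
((d(V) + p(2, -1))*13)*g = ((6*2 + (5 - 1*(-1)))*13)*(⅐) = ((12 + (5 + 1))*13)*(⅐) = ((12 + 6)*13)*(⅐) = (18*13)*(⅐) = 234*(⅐) = 234/7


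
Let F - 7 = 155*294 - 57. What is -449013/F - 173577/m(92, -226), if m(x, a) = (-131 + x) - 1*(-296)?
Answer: -8016621381/11698640 ≈ -685.26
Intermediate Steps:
m(x, a) = 165 + x (m(x, a) = (-131 + x) + 296 = 165 + x)
F = 45520 (F = 7 + (155*294 - 57) = 7 + (45570 - 57) = 7 + 45513 = 45520)
-449013/F - 173577/m(92, -226) = -449013/45520 - 173577/(165 + 92) = -449013*1/45520 - 173577/257 = -449013/45520 - 173577*1/257 = -449013/45520 - 173577/257 = -8016621381/11698640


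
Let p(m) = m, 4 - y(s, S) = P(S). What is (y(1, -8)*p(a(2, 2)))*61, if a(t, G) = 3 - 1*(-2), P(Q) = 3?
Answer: 305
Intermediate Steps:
y(s, S) = 1 (y(s, S) = 4 - 1*3 = 4 - 3 = 1)
a(t, G) = 5 (a(t, G) = 3 + 2 = 5)
(y(1, -8)*p(a(2, 2)))*61 = (1*5)*61 = 5*61 = 305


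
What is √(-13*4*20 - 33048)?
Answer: 2*I*√8522 ≈ 184.63*I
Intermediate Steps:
√(-13*4*20 - 33048) = √(-52*20 - 33048) = √(-1040 - 33048) = √(-34088) = 2*I*√8522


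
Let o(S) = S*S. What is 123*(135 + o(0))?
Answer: 16605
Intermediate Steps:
o(S) = S²
123*(135 + o(0)) = 123*(135 + 0²) = 123*(135 + 0) = 123*135 = 16605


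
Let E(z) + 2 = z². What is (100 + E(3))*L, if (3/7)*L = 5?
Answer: 3745/3 ≈ 1248.3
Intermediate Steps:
L = 35/3 (L = (7/3)*5 = 35/3 ≈ 11.667)
E(z) = -2 + z²
(100 + E(3))*L = (100 + (-2 + 3²))*(35/3) = (100 + (-2 + 9))*(35/3) = (100 + 7)*(35/3) = 107*(35/3) = 3745/3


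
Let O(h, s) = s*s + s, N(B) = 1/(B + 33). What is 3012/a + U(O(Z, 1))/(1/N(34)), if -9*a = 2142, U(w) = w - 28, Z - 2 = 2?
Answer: -103996/7973 ≈ -13.044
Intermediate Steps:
N(B) = 1/(33 + B)
Z = 4 (Z = 2 + 2 = 4)
O(h, s) = s + s**2 (O(h, s) = s**2 + s = s + s**2)
U(w) = -28 + w
a = -238 (a = -1/9*2142 = -238)
3012/a + U(O(Z, 1))/(1/N(34)) = 3012/(-238) + (-28 + 1*(1 + 1))/(1/(1/(33 + 34))) = 3012*(-1/238) + (-28 + 1*2)/(1/(1/67)) = -1506/119 + (-28 + 2)/(1/(1/67)) = -1506/119 - 26/67 = -103996/7973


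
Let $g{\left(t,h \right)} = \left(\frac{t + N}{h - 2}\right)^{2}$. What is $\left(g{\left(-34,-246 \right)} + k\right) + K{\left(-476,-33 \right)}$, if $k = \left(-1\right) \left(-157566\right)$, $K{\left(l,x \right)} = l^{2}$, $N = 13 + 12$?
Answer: $\frac{23626269649}{61504} \approx 3.8414 \cdot 10^{5}$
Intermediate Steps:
$N = 25$
$k = 157566$
$g{\left(t,h \right)} = \frac{\left(25 + t\right)^{2}}{\left(-2 + h\right)^{2}}$ ($g{\left(t,h \right)} = \left(\frac{t + 25}{h - 2}\right)^{2} = \left(\frac{25 + t}{-2 + h}\right)^{2} = \frac{\left(25 + t\right)^{2}}{\left(-2 + h\right)^{2}}$)
$\left(g{\left(-34,-246 \right)} + k\right) + K{\left(-476,-33 \right)} = \left(\frac{\left(25 - 34\right)^{2}}{\left(-2 - 246\right)^{2}} + 157566\right) + \left(-476\right)^{2} = \left(\frac{\left(-9\right)^{2}}{61504} + 157566\right) + 226576 = \left(\frac{1}{61504} \cdot 81 + 157566\right) + 226576 = \left(\frac{81}{61504} + 157566\right) + 226576 = \frac{9690939345}{61504} + 226576 = \frac{23626269649}{61504}$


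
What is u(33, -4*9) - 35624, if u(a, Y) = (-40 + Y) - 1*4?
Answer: -35704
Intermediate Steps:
u(a, Y) = -44 + Y (u(a, Y) = (-40 + Y) - 4 = -44 + Y)
u(33, -4*9) - 35624 = (-44 - 4*9) - 35624 = (-44 - 36) - 35624 = -80 - 35624 = -35704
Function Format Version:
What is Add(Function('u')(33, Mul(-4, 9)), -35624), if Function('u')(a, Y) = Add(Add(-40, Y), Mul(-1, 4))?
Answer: -35704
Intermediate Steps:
Function('u')(a, Y) = Add(-44, Y) (Function('u')(a, Y) = Add(Add(-40, Y), -4) = Add(-44, Y))
Add(Function('u')(33, Mul(-4, 9)), -35624) = Add(Add(-44, Mul(-4, 9)), -35624) = Add(Add(-44, -36), -35624) = Add(-80, -35624) = -35704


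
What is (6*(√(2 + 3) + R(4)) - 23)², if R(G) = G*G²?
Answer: 130501 + 4332*√5 ≈ 1.4019e+5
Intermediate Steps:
R(G) = G³
(6*(√(2 + 3) + R(4)) - 23)² = (6*(√(2 + 3) + 4³) - 23)² = (6*(√5 + 64) - 23)² = (6*(64 + √5) - 23)² = ((384 + 6*√5) - 23)² = (361 + 6*√5)²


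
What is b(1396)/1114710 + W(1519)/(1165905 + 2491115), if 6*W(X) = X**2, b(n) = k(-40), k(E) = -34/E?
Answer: 35723014321/339709730350 ≈ 0.10516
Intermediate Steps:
b(n) = 17/20 (b(n) = -34/(-40) = -34*(-1/40) = 17/20)
W(X) = X**2/6
b(1396)/1114710 + W(1519)/(1165905 + 2491115) = (17/20)/1114710 + ((1/6)*1519**2)/(1165905 + 2491115) = (17/20)*(1/1114710) + ((1/6)*2307361)/3657020 = 17/22294200 + (2307361/6)*(1/3657020) = 17/22294200 + 2307361/21942120 = 35723014321/339709730350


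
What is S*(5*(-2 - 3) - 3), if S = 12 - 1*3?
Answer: -252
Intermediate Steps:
S = 9 (S = 12 - 3 = 9)
S*(5*(-2 - 3) - 3) = 9*(5*(-2 - 3) - 3) = 9*(5*(-5) - 3) = 9*(-25 - 3) = 9*(-28) = -252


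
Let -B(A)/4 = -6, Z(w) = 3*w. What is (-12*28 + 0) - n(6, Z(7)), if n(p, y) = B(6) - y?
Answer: -339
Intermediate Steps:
B(A) = 24 (B(A) = -4*(-6) = 24)
n(p, y) = 24 - y
(-12*28 + 0) - n(6, Z(7)) = (-12*28 + 0) - (24 - 3*7) = (-336 + 0) - (24 - 1*21) = -336 - (24 - 21) = -336 - 1*3 = -336 - 3 = -339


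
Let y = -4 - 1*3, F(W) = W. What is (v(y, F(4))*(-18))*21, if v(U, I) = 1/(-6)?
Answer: 63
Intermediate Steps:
y = -7 (y = -4 - 3 = -7)
v(U, I) = -1/6 (v(U, I) = 1*(-1/6) = -1/6)
(v(y, F(4))*(-18))*21 = -1/6*(-18)*21 = 3*21 = 63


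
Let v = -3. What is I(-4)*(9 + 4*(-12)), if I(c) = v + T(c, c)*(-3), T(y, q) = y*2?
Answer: -819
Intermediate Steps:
T(y, q) = 2*y
I(c) = -3 - 6*c (I(c) = -3 + (2*c)*(-3) = -3 - 6*c)
I(-4)*(9 + 4*(-12)) = (-3 - 6*(-4))*(9 + 4*(-12)) = (-3 + 24)*(9 - 48) = 21*(-39) = -819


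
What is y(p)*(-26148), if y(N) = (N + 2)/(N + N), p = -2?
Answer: 0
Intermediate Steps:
y(N) = (2 + N)/(2*N) (y(N) = (2 + N)/((2*N)) = (2 + N)*(1/(2*N)) = (2 + N)/(2*N))
y(p)*(-26148) = ((½)*(2 - 2)/(-2))*(-26148) = ((½)*(-½)*0)*(-26148) = 0*(-26148) = 0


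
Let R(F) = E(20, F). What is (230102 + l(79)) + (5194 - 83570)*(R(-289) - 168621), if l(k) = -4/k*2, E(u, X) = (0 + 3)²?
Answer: 1044013772898/79 ≈ 1.3215e+10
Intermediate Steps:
E(u, X) = 9 (E(u, X) = 3² = 9)
R(F) = 9
l(k) = -8/k (l(k) = -4/k*2 = -8/k)
(230102 + l(79)) + (5194 - 83570)*(R(-289) - 168621) = (230102 - 8/79) + (5194 - 83570)*(9 - 168621) = (230102 - 8*1/79) - 78376*(-168612) = (230102 - 8/79) + 13215134112 = 18178050/79 + 13215134112 = 1044013772898/79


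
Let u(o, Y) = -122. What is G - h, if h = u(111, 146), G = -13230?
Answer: -13108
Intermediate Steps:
h = -122
G - h = -13230 - 1*(-122) = -13230 + 122 = -13108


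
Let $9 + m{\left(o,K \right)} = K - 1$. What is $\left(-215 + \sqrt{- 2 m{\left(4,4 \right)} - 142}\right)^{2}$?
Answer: $\left(215 - i \sqrt{130}\right)^{2} \approx 46095.0 - 4902.8 i$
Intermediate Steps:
$m{\left(o,K \right)} = -10 + K$ ($m{\left(o,K \right)} = -9 + \left(K - 1\right) = -9 + \left(-1 + K\right) = -10 + K$)
$\left(-215 + \sqrt{- 2 m{\left(4,4 \right)} - 142}\right)^{2} = \left(-215 + \sqrt{- 2 \left(-10 + 4\right) - 142}\right)^{2} = \left(-215 + \sqrt{\left(-2\right) \left(-6\right) - 142}\right)^{2} = \left(-215 + \sqrt{12 - 142}\right)^{2} = \left(-215 + \sqrt{-130}\right)^{2} = \left(-215 + i \sqrt{130}\right)^{2}$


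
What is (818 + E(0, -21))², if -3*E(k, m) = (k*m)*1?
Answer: 669124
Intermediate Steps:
E(k, m) = -k*m/3
(818 + E(0, -21))² = (818 - ⅓*0*(-21))² = (818 + 0)² = 818² = 669124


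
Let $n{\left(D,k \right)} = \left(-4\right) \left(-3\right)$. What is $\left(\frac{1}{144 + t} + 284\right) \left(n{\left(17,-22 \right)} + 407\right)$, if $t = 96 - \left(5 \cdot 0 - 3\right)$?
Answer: $\frac{28916447}{243} \approx 1.19 \cdot 10^{5}$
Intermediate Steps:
$t = 99$ ($t = 96 - \left(0 - 3\right) = 96 - -3 = 96 + 3 = 99$)
$n{\left(D,k \right)} = 12$
$\left(\frac{1}{144 + t} + 284\right) \left(n{\left(17,-22 \right)} + 407\right) = \left(\frac{1}{144 + 99} + 284\right) \left(12 + 407\right) = \left(\frac{1}{243} + 284\right) 419 = \frac{69013}{243} \cdot 419 = \frac{28916447}{243}$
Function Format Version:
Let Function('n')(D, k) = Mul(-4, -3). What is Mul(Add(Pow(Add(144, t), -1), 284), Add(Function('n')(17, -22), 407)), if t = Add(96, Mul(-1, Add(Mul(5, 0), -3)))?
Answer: Rational(28916447, 243) ≈ 1.1900e+5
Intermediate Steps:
t = 99 (t = Add(96, Mul(-1, Add(0, -3))) = Add(96, Mul(-1, -3)) = Add(96, 3) = 99)
Function('n')(D, k) = 12
Mul(Add(Pow(Add(144, t), -1), 284), Add(Function('n')(17, -22), 407)) = Mul(Add(Pow(Add(144, 99), -1), 284), Add(12, 407)) = Mul(Add(Pow(243, -1), 284), 419) = Mul(Add(Rational(1, 243), 284), 419) = Mul(Rational(69013, 243), 419) = Rational(28916447, 243)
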